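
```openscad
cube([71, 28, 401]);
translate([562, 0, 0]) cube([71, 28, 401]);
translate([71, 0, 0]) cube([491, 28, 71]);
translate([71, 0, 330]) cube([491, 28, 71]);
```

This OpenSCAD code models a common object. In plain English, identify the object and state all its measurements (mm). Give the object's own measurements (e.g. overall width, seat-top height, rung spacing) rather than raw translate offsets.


A rectangular picture frame lying in the x–z plane (depth along y). The opening is 491 mm wide (x) by 259 mm tall (z), surrounded by a border 71 mm wide on all four sides. The frame is 28 mm deep and is made of two full-height vertical stiles with two horizontal rails fitted between them.


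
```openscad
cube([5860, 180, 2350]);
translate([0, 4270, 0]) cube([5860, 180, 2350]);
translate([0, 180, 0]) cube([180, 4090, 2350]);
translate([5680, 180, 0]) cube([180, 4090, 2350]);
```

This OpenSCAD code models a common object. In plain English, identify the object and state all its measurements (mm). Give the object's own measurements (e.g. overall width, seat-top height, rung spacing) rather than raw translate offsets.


The wall frame of a small rectangular building: four walls, each 2350 mm tall and 180 mm thick, enclosing a footprint 5860 mm (x) by 4450 mm (y) outside-to-outside, with no floor or roof. The front and back walls (the −y and +y sides) span the full width; the two side walls fit between them.


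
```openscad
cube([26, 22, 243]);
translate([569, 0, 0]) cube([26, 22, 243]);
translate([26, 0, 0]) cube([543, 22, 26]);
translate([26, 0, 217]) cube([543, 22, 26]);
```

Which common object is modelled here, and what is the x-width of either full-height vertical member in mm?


A picture frame. The border width is 26 mm.

Four thin pieces enclosing a rectangular opening — a picture frame. The two full-height stiles are 243 mm tall; the top rail sits at z = 217 and is 26 mm tall, so the border above the opening is 243 − 217 = 26 mm, matching the stile x-width.


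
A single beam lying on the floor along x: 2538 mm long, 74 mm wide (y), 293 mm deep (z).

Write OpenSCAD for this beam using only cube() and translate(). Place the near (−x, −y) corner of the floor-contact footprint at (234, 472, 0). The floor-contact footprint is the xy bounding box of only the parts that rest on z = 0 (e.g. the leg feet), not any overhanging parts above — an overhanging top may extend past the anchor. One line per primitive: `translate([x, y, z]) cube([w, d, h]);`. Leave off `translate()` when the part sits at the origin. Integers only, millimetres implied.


translate([234, 472, 0]) cube([2538, 74, 293]);


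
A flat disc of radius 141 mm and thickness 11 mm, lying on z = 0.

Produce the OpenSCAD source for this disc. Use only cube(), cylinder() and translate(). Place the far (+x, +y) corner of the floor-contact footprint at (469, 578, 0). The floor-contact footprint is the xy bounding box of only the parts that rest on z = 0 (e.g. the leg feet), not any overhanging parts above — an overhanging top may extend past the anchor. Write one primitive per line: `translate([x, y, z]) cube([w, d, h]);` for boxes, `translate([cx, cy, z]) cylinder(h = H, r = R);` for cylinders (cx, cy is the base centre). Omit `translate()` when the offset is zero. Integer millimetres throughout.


translate([328, 437, 0]) cylinder(h = 11, r = 141);


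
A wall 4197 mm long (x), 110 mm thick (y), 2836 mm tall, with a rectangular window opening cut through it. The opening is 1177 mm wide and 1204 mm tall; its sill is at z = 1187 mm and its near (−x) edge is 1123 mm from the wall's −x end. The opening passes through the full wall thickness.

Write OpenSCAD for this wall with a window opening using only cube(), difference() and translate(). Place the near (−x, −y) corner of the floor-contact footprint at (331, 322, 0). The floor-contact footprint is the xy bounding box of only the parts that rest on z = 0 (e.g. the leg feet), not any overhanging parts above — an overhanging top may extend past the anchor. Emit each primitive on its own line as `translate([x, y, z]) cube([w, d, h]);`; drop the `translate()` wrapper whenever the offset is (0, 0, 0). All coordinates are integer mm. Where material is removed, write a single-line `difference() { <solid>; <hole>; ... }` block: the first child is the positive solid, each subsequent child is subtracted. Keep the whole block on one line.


difference() { translate([331, 322, 0]) cube([4197, 110, 2836]); translate([1454, 322, 1187]) cube([1177, 110, 1204]); }


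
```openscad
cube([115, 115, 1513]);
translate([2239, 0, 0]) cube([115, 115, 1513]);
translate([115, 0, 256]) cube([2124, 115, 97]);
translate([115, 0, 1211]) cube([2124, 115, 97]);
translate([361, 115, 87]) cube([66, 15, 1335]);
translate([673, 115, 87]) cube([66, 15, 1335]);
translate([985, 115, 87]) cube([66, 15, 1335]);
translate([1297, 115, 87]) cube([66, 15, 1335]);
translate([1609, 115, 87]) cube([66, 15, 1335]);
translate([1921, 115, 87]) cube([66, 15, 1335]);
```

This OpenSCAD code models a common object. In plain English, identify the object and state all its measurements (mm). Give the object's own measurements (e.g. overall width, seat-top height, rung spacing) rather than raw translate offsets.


A fence section. Two 115×115 mm posts, 1513 mm tall, stand on the floor with a clear span of 2124 mm between their inner faces. Two horizontal rails of 115×97 mm section span the gap between the posts with their undersides at z = 256 mm and z = 1211 mm, flush with the posts' −y face. 6 pickets, each 66 mm wide, 15 mm thick and 1335 mm tall, are fixed to the +y face of the rails with their bottoms at z = 87 mm, spaced across the span with a 246 mm gap after the −x post and between neighbouring pickets, with 252 mm left before the +x post.


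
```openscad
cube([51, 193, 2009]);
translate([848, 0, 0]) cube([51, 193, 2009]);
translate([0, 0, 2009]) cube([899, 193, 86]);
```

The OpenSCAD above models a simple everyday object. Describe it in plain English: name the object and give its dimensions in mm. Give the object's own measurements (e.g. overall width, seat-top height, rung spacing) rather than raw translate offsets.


A door frame. The clear opening is 797 mm wide and 2009 mm high. Two 51 mm wide jambs, 193 mm deep, stand either side of the opening from the floor to the top of the opening. A 86 mm thick head sits across the top of both jambs, spanning the full outside width of the frame.


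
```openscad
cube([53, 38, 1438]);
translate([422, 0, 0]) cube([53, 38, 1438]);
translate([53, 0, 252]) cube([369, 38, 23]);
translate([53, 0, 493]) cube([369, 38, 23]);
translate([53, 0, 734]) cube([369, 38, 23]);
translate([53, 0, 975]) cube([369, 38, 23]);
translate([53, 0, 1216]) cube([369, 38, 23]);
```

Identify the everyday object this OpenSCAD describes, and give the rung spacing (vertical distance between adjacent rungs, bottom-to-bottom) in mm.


A ladder. The rung spacing is 241 mm.

Two tall 53×38 posts with 5 short bars between them — a ladder. Adjacent rungs sit at z = 252 and z = 493, so the spacing is 493 − 252 = 241 mm.


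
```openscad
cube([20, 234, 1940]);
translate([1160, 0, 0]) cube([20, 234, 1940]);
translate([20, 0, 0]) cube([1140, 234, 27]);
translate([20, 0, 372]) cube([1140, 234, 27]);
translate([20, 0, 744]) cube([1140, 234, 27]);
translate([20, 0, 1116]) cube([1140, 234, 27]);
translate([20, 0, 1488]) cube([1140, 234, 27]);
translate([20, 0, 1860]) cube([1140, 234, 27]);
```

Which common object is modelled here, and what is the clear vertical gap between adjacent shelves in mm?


A bookshelf. The clear shelf gap is 345 mm.

Two tall side panels with 6 horizontal boards between them — a bookshelf. The first two shelf undersides are at z = 0 and z = 372; with shelf thickness 27, the clear gap is 372 − 0 − 27 = 345 mm.


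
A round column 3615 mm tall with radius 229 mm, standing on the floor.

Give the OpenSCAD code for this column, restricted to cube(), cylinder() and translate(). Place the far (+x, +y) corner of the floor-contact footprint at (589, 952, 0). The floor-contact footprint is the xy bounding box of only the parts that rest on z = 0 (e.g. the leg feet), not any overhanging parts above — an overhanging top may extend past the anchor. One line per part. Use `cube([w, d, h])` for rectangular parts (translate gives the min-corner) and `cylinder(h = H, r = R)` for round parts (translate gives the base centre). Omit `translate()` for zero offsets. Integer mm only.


translate([360, 723, 0]) cylinder(h = 3615, r = 229);


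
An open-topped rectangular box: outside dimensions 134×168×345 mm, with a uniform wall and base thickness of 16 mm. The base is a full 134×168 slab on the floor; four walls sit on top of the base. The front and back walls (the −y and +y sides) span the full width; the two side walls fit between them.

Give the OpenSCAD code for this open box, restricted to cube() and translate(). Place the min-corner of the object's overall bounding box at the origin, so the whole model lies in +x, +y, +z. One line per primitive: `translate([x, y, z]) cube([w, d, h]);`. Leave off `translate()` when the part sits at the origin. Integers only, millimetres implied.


cube([134, 168, 16]);
translate([0, 0, 16]) cube([134, 16, 329]);
translate([0, 152, 16]) cube([134, 16, 329]);
translate([0, 16, 16]) cube([16, 136, 329]);
translate([118, 16, 16]) cube([16, 136, 329]);


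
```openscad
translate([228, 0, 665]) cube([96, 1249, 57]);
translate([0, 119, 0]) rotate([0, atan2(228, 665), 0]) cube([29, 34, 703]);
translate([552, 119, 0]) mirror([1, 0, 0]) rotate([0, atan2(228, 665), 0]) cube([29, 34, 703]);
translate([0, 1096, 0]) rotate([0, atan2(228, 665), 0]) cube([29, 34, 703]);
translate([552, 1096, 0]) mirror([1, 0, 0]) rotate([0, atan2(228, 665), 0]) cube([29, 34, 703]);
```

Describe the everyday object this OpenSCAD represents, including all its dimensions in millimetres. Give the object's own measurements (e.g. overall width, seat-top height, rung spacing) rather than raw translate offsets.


A sawhorse. A 96×1249×57 mm beam (x, y, z) sits on two A-frame leg pairs. Each pair is two raked legs of 29×34 mm section (34 mm along y) splaying symmetrically in x. Each leg rises 665 mm vertically over 228 mm of horizontal reach and is 703 mm long along its own axis. Every leg's outer bottom edge rests on the floor and its outer top edge meets a bottom edge of the beam — the left legs (tilting toward +x) meet the beam's −x bottom edge, the right legs (their mirror images, tilting toward −x) meet its +x bottom edge — so the leg tops tuck under the beam, the beam's underside is 665 mm above the floor, and the feet are 552 mm apart outside-to-outside with the beam centred between them. The two leg pairs are set in 119 mm from either end of the beam.


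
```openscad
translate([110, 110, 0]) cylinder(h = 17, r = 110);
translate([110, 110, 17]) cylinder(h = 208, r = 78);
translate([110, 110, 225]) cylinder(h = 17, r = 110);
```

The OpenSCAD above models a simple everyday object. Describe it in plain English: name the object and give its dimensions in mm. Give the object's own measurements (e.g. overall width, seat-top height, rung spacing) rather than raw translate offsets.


A spool: two coaxial disc flanges of radius 110 mm and thickness 17 mm, joined by a core cylinder of radius 78 mm and height 208 mm. The lower flange rests on z = 0 and the three cylinders share a vertical axis.


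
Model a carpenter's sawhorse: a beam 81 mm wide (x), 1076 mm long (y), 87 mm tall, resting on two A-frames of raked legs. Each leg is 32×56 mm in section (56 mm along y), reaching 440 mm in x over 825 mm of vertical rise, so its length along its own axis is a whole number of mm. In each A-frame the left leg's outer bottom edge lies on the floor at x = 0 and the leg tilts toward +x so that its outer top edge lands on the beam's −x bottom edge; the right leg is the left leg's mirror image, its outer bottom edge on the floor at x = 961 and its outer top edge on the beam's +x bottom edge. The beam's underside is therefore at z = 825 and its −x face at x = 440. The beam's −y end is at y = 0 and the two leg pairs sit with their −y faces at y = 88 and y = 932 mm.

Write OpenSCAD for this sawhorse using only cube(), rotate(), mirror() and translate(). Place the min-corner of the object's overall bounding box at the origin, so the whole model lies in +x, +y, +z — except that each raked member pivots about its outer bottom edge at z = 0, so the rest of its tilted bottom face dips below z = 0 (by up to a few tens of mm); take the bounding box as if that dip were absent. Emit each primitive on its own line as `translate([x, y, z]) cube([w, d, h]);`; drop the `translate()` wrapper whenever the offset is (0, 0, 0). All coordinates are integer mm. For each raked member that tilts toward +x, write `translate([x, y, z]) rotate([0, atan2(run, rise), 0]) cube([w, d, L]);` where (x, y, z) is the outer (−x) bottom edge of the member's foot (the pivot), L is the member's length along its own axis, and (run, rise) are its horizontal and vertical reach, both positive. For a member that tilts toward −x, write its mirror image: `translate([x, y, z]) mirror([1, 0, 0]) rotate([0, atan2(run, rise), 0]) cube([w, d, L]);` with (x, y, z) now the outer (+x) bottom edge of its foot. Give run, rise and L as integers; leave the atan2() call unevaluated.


translate([440, 0, 825]) cube([81, 1076, 87]);
translate([0, 88, 0]) rotate([0, atan2(440, 825), 0]) cube([32, 56, 935]);
translate([961, 88, 0]) mirror([1, 0, 0]) rotate([0, atan2(440, 825), 0]) cube([32, 56, 935]);
translate([0, 932, 0]) rotate([0, atan2(440, 825), 0]) cube([32, 56, 935]);
translate([961, 932, 0]) mirror([1, 0, 0]) rotate([0, atan2(440, 825), 0]) cube([32, 56, 935]);


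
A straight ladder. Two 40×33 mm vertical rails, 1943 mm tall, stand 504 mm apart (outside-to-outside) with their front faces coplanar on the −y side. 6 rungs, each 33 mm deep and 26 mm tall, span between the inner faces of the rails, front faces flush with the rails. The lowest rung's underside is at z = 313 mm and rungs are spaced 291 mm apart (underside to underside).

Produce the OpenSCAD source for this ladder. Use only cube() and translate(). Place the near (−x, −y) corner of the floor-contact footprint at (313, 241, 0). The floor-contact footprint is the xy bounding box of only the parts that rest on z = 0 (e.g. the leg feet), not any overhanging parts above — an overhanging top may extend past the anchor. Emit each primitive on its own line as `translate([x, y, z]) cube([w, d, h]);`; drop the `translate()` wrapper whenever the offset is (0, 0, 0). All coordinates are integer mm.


// rung span = 504 - 2*40 = 424
// rung[k] z = 313 + k*291
translate([313, 241, 0]) cube([40, 33, 1943]);
translate([777, 241, 0]) cube([40, 33, 1943]);
translate([353, 241, 313]) cube([424, 33, 26]);
translate([353, 241, 604]) cube([424, 33, 26]);
translate([353, 241, 895]) cube([424, 33, 26]);
translate([353, 241, 1186]) cube([424, 33, 26]);
translate([353, 241, 1477]) cube([424, 33, 26]);
translate([353, 241, 1768]) cube([424, 33, 26]);


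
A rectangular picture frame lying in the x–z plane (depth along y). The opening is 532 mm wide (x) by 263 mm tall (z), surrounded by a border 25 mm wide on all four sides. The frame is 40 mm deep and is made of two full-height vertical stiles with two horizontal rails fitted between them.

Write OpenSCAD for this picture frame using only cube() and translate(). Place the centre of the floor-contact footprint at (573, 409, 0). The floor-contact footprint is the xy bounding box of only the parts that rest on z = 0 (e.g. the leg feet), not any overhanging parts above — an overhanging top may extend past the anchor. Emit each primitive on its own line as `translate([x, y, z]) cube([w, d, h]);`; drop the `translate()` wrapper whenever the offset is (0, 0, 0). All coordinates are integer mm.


translate([282, 389, 0]) cube([25, 40, 313]);
translate([839, 389, 0]) cube([25, 40, 313]);
translate([307, 389, 0]) cube([532, 40, 25]);
translate([307, 389, 288]) cube([532, 40, 25]);


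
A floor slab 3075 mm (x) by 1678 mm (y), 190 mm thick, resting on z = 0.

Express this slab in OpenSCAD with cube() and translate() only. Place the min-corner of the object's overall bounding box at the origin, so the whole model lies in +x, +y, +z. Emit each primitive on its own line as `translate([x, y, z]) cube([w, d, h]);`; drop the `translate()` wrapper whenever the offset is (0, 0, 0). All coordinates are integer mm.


cube([3075, 1678, 190]);


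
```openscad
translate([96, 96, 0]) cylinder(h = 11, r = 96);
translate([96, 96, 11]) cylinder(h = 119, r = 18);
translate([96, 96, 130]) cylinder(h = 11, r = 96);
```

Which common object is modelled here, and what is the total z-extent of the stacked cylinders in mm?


A spool. The overall height is 141 mm.

Three coaxial cylinders, large–small–large — a spool. Two 11 mm flanges and a 119 mm core give 11 + 119 + 11 = 141 mm.


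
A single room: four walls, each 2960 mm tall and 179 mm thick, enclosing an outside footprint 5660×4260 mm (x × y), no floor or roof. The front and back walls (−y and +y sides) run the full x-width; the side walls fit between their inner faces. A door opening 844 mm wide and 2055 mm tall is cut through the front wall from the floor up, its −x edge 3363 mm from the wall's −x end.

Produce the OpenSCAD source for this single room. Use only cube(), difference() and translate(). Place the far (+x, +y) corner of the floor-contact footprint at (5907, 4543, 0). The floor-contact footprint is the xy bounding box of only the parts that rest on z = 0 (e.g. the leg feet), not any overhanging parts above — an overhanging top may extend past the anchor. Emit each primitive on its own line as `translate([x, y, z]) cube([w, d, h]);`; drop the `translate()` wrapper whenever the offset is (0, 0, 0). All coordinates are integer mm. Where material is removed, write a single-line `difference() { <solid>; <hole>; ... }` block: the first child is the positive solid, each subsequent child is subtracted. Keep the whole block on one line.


difference() { translate([247, 283, 0]) cube([5660, 179, 2960]); translate([3610, 283, 0]) cube([844, 179, 2055]); }
translate([247, 4364, 0]) cube([5660, 179, 2960]);
translate([247, 462, 0]) cube([179, 3902, 2960]);
translate([5728, 462, 0]) cube([179, 3902, 2960]);


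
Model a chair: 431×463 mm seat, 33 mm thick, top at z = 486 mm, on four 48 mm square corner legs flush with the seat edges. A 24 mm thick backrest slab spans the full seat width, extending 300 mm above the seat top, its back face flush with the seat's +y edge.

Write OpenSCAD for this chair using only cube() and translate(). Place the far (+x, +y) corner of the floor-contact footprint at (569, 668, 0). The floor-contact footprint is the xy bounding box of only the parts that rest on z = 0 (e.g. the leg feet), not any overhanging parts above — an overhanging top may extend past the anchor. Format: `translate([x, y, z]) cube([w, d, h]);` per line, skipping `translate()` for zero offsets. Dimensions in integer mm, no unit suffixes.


translate([138, 205, 453]) cube([431, 463, 33]);
translate([138, 205, 0]) cube([48, 48, 453]);
translate([521, 205, 0]) cube([48, 48, 453]);
translate([138, 620, 0]) cube([48, 48, 453]);
translate([521, 620, 0]) cube([48, 48, 453]);
translate([138, 644, 486]) cube([431, 24, 300]);


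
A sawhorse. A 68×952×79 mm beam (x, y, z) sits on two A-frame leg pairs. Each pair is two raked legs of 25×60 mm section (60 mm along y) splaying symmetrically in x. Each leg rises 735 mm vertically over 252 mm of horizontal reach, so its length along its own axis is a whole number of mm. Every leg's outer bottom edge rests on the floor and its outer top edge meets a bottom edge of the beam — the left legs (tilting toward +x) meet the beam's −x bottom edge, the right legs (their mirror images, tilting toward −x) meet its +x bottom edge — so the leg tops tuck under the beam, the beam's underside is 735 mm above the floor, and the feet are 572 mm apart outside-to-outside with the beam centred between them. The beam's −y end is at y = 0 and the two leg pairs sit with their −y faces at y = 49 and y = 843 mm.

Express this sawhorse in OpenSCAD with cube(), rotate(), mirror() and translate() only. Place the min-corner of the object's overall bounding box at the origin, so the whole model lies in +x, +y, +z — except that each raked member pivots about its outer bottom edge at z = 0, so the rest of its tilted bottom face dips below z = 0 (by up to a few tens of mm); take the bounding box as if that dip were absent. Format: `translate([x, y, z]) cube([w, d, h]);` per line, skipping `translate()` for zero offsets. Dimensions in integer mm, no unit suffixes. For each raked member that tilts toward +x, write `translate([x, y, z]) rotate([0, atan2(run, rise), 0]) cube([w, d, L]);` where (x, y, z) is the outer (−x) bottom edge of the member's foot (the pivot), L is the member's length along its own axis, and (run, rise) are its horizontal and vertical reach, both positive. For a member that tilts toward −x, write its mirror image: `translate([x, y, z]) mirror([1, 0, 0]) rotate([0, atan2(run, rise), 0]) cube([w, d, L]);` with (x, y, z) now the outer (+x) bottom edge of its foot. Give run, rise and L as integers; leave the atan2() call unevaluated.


translate([252, 0, 735]) cube([68, 952, 79]);
translate([0, 49, 0]) rotate([0, atan2(252, 735), 0]) cube([25, 60, 777]);
translate([572, 49, 0]) mirror([1, 0, 0]) rotate([0, atan2(252, 735), 0]) cube([25, 60, 777]);
translate([0, 843, 0]) rotate([0, atan2(252, 735), 0]) cube([25, 60, 777]);
translate([572, 843, 0]) mirror([1, 0, 0]) rotate([0, atan2(252, 735), 0]) cube([25, 60, 777]);


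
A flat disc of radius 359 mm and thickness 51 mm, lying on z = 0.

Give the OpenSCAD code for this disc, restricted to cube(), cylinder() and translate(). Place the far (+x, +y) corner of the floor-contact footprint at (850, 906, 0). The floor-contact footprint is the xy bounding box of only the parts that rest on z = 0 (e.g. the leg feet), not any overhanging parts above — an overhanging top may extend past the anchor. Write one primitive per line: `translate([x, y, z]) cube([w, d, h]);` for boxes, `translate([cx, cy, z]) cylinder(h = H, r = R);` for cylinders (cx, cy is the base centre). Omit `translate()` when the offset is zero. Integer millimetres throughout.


translate([491, 547, 0]) cylinder(h = 51, r = 359);


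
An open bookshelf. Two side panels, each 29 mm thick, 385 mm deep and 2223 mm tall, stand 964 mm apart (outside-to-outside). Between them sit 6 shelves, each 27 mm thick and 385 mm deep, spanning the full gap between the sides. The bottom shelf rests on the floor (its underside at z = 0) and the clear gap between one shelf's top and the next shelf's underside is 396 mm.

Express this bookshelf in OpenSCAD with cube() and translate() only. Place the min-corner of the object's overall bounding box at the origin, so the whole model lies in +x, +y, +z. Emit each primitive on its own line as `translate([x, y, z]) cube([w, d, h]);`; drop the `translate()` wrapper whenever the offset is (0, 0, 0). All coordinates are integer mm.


cube([29, 385, 2223]);
translate([935, 0, 0]) cube([29, 385, 2223]);
translate([29, 0, 0]) cube([906, 385, 27]);
translate([29, 0, 423]) cube([906, 385, 27]);
translate([29, 0, 846]) cube([906, 385, 27]);
translate([29, 0, 1269]) cube([906, 385, 27]);
translate([29, 0, 1692]) cube([906, 385, 27]);
translate([29, 0, 2115]) cube([906, 385, 27]);


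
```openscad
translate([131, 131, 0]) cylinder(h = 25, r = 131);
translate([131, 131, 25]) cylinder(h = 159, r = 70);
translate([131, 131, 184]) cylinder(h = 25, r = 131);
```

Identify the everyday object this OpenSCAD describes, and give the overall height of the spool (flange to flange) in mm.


A spool. The overall height is 209 mm.

Three coaxial cylinders, large–small–large — a spool. Two 25 mm flanges and a 159 mm core give 25 + 159 + 25 = 209 mm.


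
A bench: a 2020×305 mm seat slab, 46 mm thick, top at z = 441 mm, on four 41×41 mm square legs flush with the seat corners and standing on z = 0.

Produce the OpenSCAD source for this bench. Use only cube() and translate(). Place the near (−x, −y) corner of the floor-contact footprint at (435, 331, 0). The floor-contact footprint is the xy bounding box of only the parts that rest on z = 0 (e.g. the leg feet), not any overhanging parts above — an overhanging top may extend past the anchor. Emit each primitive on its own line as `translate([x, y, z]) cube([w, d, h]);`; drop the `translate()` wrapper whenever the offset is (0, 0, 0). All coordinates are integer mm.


translate([435, 331, 395]) cube([2020, 305, 46]);
translate([435, 331, 0]) cube([41, 41, 395]);
translate([435, 595, 0]) cube([41, 41, 395]);
translate([2414, 331, 0]) cube([41, 41, 395]);
translate([2414, 595, 0]) cube([41, 41, 395]);


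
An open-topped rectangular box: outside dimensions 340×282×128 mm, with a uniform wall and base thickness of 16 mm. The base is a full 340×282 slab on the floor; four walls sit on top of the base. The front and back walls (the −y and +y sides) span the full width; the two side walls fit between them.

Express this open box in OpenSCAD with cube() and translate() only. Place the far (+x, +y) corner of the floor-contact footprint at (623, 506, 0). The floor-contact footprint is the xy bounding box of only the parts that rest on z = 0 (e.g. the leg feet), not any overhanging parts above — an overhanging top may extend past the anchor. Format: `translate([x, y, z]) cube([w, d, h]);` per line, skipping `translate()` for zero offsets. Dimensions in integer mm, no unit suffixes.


translate([283, 224, 0]) cube([340, 282, 16]);
translate([283, 224, 16]) cube([340, 16, 112]);
translate([283, 490, 16]) cube([340, 16, 112]);
translate([283, 240, 16]) cube([16, 250, 112]);
translate([607, 240, 16]) cube([16, 250, 112]);


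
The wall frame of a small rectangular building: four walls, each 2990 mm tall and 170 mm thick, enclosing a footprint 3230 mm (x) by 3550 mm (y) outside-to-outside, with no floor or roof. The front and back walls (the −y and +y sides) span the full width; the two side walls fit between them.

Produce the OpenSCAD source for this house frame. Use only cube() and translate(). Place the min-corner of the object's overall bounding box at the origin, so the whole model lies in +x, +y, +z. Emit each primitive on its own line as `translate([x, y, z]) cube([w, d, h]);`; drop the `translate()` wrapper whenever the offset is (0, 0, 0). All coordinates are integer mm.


cube([3230, 170, 2990]);
translate([0, 3380, 0]) cube([3230, 170, 2990]);
translate([0, 170, 0]) cube([170, 3210, 2990]);
translate([3060, 170, 0]) cube([170, 3210, 2990]);


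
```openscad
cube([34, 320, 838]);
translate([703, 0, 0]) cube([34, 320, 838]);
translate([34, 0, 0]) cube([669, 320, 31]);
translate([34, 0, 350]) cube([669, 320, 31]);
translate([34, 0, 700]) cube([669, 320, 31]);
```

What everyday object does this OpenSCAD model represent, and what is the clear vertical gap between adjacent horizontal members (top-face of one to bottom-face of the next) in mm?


A bookshelf. The clear shelf gap is 319 mm.

Two tall side panels with 3 horizontal boards between them — a bookshelf. The first two shelf undersides are at z = 0 and z = 350; with shelf thickness 31, the clear gap is 350 − 0 − 31 = 319 mm.


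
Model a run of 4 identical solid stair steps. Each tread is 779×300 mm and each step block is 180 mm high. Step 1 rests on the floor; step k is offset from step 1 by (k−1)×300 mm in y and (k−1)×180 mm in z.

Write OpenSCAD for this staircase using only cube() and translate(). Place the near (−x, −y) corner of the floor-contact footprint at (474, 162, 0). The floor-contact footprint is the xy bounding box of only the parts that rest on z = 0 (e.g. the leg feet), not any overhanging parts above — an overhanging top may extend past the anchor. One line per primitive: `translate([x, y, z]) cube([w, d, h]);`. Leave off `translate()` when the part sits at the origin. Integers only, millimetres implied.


translate([474, 162, 0]) cube([779, 300, 180]);
translate([474, 462, 180]) cube([779, 300, 180]);
translate([474, 762, 360]) cube([779, 300, 180]);
translate([474, 1062, 540]) cube([779, 300, 180]);


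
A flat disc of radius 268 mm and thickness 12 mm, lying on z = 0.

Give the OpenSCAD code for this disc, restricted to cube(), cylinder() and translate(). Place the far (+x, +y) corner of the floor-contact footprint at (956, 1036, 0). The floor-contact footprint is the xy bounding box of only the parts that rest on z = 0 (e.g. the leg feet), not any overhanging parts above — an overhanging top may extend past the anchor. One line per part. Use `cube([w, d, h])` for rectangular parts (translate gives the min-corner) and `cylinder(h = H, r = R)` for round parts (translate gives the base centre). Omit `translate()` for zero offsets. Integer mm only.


translate([688, 768, 0]) cylinder(h = 12, r = 268);


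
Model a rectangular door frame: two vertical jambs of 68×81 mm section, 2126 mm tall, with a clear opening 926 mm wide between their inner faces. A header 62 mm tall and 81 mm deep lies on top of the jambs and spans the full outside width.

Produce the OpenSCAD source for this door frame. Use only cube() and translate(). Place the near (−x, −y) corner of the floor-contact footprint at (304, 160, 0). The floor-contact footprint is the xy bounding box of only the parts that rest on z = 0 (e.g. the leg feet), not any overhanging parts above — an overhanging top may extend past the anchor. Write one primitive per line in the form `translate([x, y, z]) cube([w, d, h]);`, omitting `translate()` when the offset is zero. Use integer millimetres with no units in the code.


translate([304, 160, 0]) cube([68, 81, 2126]);
translate([1298, 160, 0]) cube([68, 81, 2126]);
translate([304, 160, 2126]) cube([1062, 81, 62]);


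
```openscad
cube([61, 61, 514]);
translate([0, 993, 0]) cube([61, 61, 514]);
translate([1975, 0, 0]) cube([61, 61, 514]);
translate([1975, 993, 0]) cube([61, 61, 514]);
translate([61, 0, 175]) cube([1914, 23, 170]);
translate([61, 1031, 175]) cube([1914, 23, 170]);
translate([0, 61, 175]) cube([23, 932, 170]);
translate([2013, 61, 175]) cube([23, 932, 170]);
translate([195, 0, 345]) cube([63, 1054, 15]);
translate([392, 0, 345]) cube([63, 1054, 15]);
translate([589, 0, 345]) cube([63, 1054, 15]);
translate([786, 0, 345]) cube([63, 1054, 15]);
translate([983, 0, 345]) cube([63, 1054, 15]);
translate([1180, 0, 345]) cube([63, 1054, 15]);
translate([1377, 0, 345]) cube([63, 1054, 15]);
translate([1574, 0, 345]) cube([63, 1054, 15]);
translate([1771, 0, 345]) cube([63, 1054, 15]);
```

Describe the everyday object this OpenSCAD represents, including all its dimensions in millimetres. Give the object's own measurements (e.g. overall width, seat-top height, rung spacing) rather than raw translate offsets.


A bed frame 2036 mm long (x) by 1054 mm wide (y). Four 61×61 mm corner posts, 514 mm tall, at the corners of the footprint. Four rails of 23 mm thickness and 170 mm height run between adjacent posts with their undersides at z = 175 mm, their outer faces flush with the outside of the frame (the two x-running rails run between the posts' inner faces; the two y-running rails run between the posts' inner faces). 9 slats, each 63 mm wide (x) and 15 mm thick, lie across the top of the two x-running rails, running the full 1054 mm width of the frame in y; along x they sit between the end posts with a 134 mm gap after the −x posts and between neighbouring slats, leaving 141 mm before the +x posts.


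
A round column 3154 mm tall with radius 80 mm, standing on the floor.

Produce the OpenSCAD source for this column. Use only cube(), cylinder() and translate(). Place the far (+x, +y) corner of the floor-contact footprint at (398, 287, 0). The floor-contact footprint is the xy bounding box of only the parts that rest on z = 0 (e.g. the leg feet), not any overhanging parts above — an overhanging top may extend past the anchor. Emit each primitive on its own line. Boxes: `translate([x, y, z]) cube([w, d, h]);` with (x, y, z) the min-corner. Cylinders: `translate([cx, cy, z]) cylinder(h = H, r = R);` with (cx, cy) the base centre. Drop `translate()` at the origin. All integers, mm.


translate([318, 207, 0]) cylinder(h = 3154, r = 80);


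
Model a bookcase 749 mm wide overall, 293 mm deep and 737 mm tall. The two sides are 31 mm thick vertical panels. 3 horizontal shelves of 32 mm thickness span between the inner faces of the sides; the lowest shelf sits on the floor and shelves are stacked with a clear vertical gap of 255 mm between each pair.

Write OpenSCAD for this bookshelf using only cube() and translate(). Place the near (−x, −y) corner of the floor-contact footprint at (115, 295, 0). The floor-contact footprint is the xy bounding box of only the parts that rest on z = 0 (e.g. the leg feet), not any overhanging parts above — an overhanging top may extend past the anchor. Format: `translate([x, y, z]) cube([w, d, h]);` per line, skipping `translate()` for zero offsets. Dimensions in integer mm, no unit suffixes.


translate([115, 295, 0]) cube([31, 293, 737]);
translate([833, 295, 0]) cube([31, 293, 737]);
translate([146, 295, 0]) cube([687, 293, 32]);
translate([146, 295, 287]) cube([687, 293, 32]);
translate([146, 295, 574]) cube([687, 293, 32]);


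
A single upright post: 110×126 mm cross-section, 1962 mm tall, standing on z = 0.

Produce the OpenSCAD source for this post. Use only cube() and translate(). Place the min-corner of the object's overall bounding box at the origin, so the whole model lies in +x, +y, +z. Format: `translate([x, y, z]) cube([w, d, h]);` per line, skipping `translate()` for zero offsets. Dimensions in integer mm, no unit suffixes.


cube([110, 126, 1962]);


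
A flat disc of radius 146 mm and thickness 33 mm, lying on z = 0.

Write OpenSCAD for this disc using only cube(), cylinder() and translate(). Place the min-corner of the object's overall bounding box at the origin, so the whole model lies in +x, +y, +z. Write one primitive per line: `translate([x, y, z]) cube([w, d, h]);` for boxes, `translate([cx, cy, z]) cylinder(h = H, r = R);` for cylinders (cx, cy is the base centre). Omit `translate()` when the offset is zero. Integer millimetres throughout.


translate([146, 146, 0]) cylinder(h = 33, r = 146);


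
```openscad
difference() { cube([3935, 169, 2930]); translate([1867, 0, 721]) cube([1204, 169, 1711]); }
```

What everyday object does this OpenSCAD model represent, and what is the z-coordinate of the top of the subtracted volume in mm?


A wall with a window opening. The window head height is 2432 mm.

A wall with a rectangular opening subtracted — a window. Sill at z = 721, opening 1711 mm tall, so the head is at 721 + 1711 = 2432 mm.


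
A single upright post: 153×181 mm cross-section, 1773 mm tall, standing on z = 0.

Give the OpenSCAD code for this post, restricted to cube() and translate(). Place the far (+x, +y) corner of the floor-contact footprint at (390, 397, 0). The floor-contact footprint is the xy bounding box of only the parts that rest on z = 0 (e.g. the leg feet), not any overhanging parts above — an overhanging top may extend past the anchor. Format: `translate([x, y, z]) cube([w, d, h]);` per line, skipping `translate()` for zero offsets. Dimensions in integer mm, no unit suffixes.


translate([237, 216, 0]) cube([153, 181, 1773]);


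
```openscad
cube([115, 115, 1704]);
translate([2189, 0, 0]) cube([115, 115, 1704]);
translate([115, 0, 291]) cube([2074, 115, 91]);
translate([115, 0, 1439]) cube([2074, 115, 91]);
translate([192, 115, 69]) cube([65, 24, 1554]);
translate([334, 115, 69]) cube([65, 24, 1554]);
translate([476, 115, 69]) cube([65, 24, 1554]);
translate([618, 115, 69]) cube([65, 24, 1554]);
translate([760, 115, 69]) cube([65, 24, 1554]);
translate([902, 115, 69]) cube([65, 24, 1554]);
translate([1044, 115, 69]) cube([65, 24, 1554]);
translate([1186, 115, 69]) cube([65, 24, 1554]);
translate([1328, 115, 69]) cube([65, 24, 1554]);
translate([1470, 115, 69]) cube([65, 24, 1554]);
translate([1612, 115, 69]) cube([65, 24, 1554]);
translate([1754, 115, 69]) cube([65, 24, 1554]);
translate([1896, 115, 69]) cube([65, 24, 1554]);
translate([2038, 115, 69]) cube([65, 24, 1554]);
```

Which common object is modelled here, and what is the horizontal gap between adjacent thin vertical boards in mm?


A fence section. The picket gap is 77 mm.

Two posts, two rails, 14 pickets — a fence section. Span 2074 mm holds 14 pickets of 65 mm with 15 equal gaps: ⌊(2074 − 14·65) / 15⌋ = 77 mm.


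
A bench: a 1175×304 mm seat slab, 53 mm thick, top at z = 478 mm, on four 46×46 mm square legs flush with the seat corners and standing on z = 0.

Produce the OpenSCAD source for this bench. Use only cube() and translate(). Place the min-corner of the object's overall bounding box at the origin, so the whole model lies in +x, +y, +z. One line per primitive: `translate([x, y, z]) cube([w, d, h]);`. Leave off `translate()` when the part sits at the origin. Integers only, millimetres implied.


// leg_h = 478 − 53 = 425
translate([0, 0, 425]) cube([1175, 304, 53]);
cube([46, 46, 425]);
translate([0, 258, 0]) cube([46, 46, 425]);
translate([1129, 0, 0]) cube([46, 46, 425]);
translate([1129, 258, 0]) cube([46, 46, 425]);


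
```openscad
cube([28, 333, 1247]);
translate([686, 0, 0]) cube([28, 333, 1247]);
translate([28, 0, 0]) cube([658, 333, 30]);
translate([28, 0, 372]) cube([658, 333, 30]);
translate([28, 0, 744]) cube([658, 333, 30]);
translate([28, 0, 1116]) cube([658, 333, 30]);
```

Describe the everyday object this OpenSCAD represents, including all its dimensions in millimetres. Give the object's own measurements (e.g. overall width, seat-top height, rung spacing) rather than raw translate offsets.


An open bookshelf. Two side panels, each 28 mm thick, 333 mm deep and 1247 mm tall, stand 714 mm apart (outside-to-outside). Between them sit 4 shelves, each 30 mm thick and 333 mm deep, spanning the full gap between the sides. The bottom shelf rests on the floor (its underside at z = 0) and the clear gap between one shelf's top and the next shelf's underside is 342 mm.


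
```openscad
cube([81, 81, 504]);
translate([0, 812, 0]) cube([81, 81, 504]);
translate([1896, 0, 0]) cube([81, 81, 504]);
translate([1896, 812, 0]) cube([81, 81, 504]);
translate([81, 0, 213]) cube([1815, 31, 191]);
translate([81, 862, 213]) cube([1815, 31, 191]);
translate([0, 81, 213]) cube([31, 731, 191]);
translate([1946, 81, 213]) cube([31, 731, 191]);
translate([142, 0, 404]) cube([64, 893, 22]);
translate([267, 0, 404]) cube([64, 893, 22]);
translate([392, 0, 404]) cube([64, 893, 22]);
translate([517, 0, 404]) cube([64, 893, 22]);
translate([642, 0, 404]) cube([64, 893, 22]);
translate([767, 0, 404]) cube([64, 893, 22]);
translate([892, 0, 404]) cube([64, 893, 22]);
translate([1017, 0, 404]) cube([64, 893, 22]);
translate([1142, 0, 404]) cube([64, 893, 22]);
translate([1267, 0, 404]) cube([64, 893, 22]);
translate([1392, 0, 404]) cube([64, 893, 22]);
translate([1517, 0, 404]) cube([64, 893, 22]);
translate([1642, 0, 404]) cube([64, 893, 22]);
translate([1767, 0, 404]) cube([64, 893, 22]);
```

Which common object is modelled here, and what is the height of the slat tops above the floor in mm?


A bed frame. The slat-top height is 426 mm.

Four posts, four rails, and a row of slats — a bed frame. Slats sit on the rails at z = 213 + 191 = 404; with slat thickness 22, the top is 426 mm.


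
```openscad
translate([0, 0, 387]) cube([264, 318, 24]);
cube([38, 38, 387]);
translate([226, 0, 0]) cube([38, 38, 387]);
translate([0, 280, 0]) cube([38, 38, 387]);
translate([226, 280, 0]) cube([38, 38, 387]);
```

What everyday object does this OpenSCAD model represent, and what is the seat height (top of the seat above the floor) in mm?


A stool. The seat height is 411 mm.

A 264×318×24 slab at z = 387 on four corner posts — a stool. The seat top is 387 + 24 = 411 mm.
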